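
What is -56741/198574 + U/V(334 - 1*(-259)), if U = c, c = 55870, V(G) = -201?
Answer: -11105734321/39913374 ≈ -278.25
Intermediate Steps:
U = 55870
-56741/198574 + U/V(334 - 1*(-259)) = -56741/198574 + 55870/(-201) = -56741*1/198574 + 55870*(-1/201) = -56741/198574 - 55870/201 = -11105734321/39913374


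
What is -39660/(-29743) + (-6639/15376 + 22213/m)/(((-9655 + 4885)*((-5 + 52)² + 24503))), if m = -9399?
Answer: 104328864836680080001/78241386177189930240 ≈ 1.3334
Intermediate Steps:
-39660/(-29743) + (-6639/15376 + 22213/m)/(((-9655 + 4885)*((-5 + 52)² + 24503))) = -39660/(-29743) + (-6639/15376 + 22213/(-9399))/(((-9655 + 4885)*((-5 + 52)² + 24503))) = -39660*(-1/29743) + (-6639*1/15376 + 22213*(-1/9399))/((-4770*(47² + 24503))) = 39660/29743 + (-6639/15376 - 22213/9399)/((-4770*(2209 + 24503))) = 39660/29743 - 403947049/(144519024*((-4770*26712))) = 39660/29743 - 403947049/144519024/(-127416240) = 39660/29743 - 403947049/144519024*(-1/127416240) = 39660/29743 + 403947049/18414070646549760 = 104328864836680080001/78241386177189930240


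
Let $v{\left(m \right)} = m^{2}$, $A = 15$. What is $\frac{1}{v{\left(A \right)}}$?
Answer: $\frac{1}{225} \approx 0.0044444$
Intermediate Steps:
$\frac{1}{v{\left(A \right)}} = \frac{1}{15^{2}} = \frac{1}{225}$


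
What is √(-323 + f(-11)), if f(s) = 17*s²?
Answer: 17*√6 ≈ 41.641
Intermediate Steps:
√(-323 + f(-11)) = √(-323 + 17*(-11)²) = √(-323 + 17*121) = √(-323 + 2057) = √1734 = 17*√6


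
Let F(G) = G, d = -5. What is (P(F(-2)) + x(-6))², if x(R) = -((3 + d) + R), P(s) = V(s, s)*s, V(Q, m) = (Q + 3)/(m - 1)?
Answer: 676/9 ≈ 75.111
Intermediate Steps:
V(Q, m) = (3 + Q)/(-1 + m)
P(s) = s*(3 + s)/(-1 + s) (P(s) = ((3 + s)/(-1 + s))*s = s*(3 + s)/(-1 + s))
x(R) = 2 - R (x(R) = -((3 - 5) + R) = -(-2 + R) = 2 - R)
(P(F(-2)) + x(-6))² = (-2*(3 - 2)/(-1 - 2) + (2 - 1*(-6)))² = (-2*1/(-3) + (2 + 6))² = (-2*(-⅓)*1 + 8)² = (⅔ + 8)² = (26/3)² = 676/9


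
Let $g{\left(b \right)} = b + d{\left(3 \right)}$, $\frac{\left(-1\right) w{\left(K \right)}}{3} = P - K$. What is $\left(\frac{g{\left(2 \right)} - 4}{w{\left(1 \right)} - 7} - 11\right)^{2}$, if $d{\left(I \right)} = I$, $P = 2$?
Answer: $\frac{12321}{100} \approx 123.21$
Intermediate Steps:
$w{\left(K \right)} = -6 + 3 K$ ($w{\left(K \right)} = - 3 \left(2 - K\right) = -6 + 3 K$)
$g{\left(b \right)} = 3 + b$ ($g{\left(b \right)} = b + 3 = 3 + b$)
$\left(\frac{g{\left(2 \right)} - 4}{w{\left(1 \right)} - 7} - 11\right)^{2} = \left(\frac{\left(3 + 2\right) - 4}{\left(-6 + 3 \cdot 1\right) - 7} - 11\right)^{2} = \left(\frac{5 - 4}{\left(-6 + 3\right) - 7} - 11\right)^{2} = \left(1 \frac{1}{-3 - 7} - 11\right)^{2} = \left(1 \frac{1}{-10} - 11\right)^{2} = \left(1 \left(- \frac{1}{10}\right) - 11\right)^{2} = \left(- \frac{1}{10} - 11\right)^{2} = \left(- \frac{111}{10}\right)^{2} = \frac{12321}{100}$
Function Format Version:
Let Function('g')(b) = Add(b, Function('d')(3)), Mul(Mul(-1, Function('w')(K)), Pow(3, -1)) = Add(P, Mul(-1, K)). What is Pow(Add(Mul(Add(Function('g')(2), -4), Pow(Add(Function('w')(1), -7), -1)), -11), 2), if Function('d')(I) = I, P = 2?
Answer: Rational(12321, 100) ≈ 123.21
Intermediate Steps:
Function('w')(K) = Add(-6, Mul(3, K)) (Function('w')(K) = Mul(-3, Add(2, Mul(-1, K))) = Add(-6, Mul(3, K)))
Function('g')(b) = Add(3, b) (Function('g')(b) = Add(b, 3) = Add(3, b))
Pow(Add(Mul(Add(Function('g')(2), -4), Pow(Add(Function('w')(1), -7), -1)), -11), 2) = Pow(Add(Mul(Add(Add(3, 2), -4), Pow(Add(Add(-6, Mul(3, 1)), -7), -1)), -11), 2) = Pow(Add(Mul(Add(5, -4), Pow(Add(Add(-6, 3), -7), -1)), -11), 2) = Pow(Add(Mul(1, Pow(Add(-3, -7), -1)), -11), 2) = Pow(Add(Mul(1, Pow(-10, -1)), -11), 2) = Pow(Add(Mul(1, Rational(-1, 10)), -11), 2) = Pow(Add(Rational(-1, 10), -11), 2) = Pow(Rational(-111, 10), 2) = Rational(12321, 100)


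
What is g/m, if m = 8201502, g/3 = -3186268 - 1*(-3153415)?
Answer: -10951/911278 ≈ -0.012017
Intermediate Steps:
g = -98559 (g = 3*(-3186268 - 1*(-3153415)) = 3*(-3186268 + 3153415) = 3*(-32853) = -98559)
g/m = -98559/8201502 = -98559*1/8201502 = -10951/911278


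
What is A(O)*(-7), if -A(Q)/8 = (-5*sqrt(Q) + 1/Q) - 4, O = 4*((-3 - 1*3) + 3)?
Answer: -686/3 - 560*I*sqrt(3) ≈ -228.67 - 969.95*I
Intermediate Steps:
O = -12 (O = 4*((-3 - 3) + 3) = 4*(-6 + 3) = 4*(-3) = -12)
A(Q) = 32 - 8/Q + 40*sqrt(Q) (A(Q) = -8*((-5*sqrt(Q) + 1/Q) - 4) = -8*((1/Q - 5*sqrt(Q)) - 4) = -8*(-4 + 1/Q - 5*sqrt(Q)) = 32 - 8/Q + 40*sqrt(Q))
A(O)*(-7) = (32 - 8/(-12) + 40*sqrt(-12))*(-7) = (32 - 8*(-1/12) + 40*(2*I*sqrt(3)))*(-7) = (32 + 2/3 + 80*I*sqrt(3))*(-7) = (98/3 + 80*I*sqrt(3))*(-7) = -686/3 - 560*I*sqrt(3)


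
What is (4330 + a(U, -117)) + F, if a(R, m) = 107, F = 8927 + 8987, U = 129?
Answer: 22351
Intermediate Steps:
F = 17914
(4330 + a(U, -117)) + F = (4330 + 107) + 17914 = 4437 + 17914 = 22351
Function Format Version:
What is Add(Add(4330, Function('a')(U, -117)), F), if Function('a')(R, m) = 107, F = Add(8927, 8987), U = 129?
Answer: 22351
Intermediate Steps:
F = 17914
Add(Add(4330, Function('a')(U, -117)), F) = Add(Add(4330, 107), 17914) = Add(4437, 17914) = 22351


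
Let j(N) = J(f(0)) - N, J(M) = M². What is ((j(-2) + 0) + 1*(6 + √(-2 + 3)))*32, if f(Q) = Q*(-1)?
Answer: 288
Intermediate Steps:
f(Q) = -Q
j(N) = -N (j(N) = (-1*0)² - N = 0² - N = 0 - N = -N)
((j(-2) + 0) + 1*(6 + √(-2 + 3)))*32 = ((-1*(-2) + 0) + 1*(6 + √(-2 + 3)))*32 = ((2 + 0) + 1*(6 + √1))*32 = (2 + 1*(6 + 1))*32 = (2 + 1*7)*32 = (2 + 7)*32 = 9*32 = 288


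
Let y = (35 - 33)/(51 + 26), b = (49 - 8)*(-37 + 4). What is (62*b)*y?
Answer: -15252/7 ≈ -2178.9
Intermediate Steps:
b = -1353 (b = 41*(-33) = -1353)
y = 2/77 ≈ 0.025974
(62*b)*y = (62*(-1353))*(2/77) = -83886*2/77 = -15252/7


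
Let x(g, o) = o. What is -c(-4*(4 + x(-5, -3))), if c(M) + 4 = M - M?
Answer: 4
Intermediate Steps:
c(M) = -4 (c(M) = -4 + (M - M) = -4 + 0 = -4)
-c(-4*(4 + x(-5, -3))) = -1*(-4) = 4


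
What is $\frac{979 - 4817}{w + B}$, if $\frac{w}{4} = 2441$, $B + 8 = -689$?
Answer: $- \frac{3838}{9067} \approx -0.42329$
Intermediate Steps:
$B = -697$ ($B = -8 - 689 = -697$)
$w = 9764$ ($w = 4 \cdot 2441 = 9764$)
$\frac{979 - 4817}{w + B} = \frac{979 - 4817}{9764 - 697} = - \frac{3838}{9067}$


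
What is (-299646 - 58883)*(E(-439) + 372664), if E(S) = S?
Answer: -133453457025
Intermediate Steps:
(-299646 - 58883)*(E(-439) + 372664) = (-299646 - 58883)*(-439 + 372664) = -358529*372225 = -133453457025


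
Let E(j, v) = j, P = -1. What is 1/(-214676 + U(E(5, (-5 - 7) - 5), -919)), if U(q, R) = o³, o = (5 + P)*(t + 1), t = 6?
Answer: -1/192724 ≈ -5.1888e-6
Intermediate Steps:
o = 28 (o = (5 - 1)*(6 + 1) = 4*7 = 28)
U(q, R) = 21952 (U(q, R) = 28³ = 21952)
1/(-214676 + U(E(5, (-5 - 7) - 5), -919)) = 1/(-214676 + 21952) = 1/(-192724) = -1/192724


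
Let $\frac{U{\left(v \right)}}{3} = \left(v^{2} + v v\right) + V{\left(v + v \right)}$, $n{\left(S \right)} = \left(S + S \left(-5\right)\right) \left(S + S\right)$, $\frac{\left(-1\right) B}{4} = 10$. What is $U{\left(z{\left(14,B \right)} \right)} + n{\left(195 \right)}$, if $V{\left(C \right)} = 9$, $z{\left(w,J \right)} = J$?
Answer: $-294573$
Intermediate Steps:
$B = -40$ ($B = \left(-4\right) 10 = -40$)
$n{\left(S \right)} = - 8 S^{2}$ ($n{\left(S \right)} = \left(S - 5 S\right) 2 S = - 4 S 2 S = - 8 S^{2}$)
$U{\left(v \right)} = 27 + 6 v^{2}$ ($U{\left(v \right)} = 3 \left(\left(v^{2} + v v\right) + 9\right) = 3 \left(\left(v^{2} + v^{2}\right) + 9\right) = 3 \left(2 v^{2} + 9\right) = 3 \left(9 + 2 v^{2}\right) = 27 + 6 v^{2}$)
$U{\left(z{\left(14,B \right)} \right)} + n{\left(195 \right)} = \left(27 + 6 \left(-40\right)^{2}\right) - 8 \cdot 195^{2} = \left(27 + 6 \cdot 1600\right) - 304200 = \left(27 + 9600\right) - 304200 = 9627 - 304200 = -294573$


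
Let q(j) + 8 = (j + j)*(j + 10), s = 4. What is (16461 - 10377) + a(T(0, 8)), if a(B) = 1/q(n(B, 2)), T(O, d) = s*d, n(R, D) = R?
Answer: 16305121/2680 ≈ 6084.0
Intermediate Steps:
q(j) = -8 + 2*j*(10 + j) (q(j) = -8 + (j + j)*(j + 10) = -8 + (2*j)*(10 + j) = -8 + 2*j*(10 + j))
T(O, d) = 4*d
a(B) = 1/(-8 + 2*B² + 20*B)
(16461 - 10377) + a(T(0, 8)) = (16461 - 10377) + 1/(2*(-4 + (4*8)² + 10*(4*8))) = 6084 + 1/(2*(-4 + 32² + 10*32)) = 6084 + 1/(2*(-4 + 1024 + 320)) = 6084 + (½)/1340 = 6084 + (½)*(1/1340) = 6084 + 1/2680 = 16305121/2680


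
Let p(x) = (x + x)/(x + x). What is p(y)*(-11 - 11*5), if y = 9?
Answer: -66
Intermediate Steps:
p(x) = 1 (p(x) = (2*x)/((2*x)) = (2*x)*(1/(2*x)) = 1)
p(y)*(-11 - 11*5) = 1*(-11 - 11*5) = 1*(-11 - 55) = 1*(-66) = -66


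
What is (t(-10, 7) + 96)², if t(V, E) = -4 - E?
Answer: 7225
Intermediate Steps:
(t(-10, 7) + 96)² = ((-4 - 1*7) + 96)² = ((-4 - 7) + 96)² = (-11 + 96)² = 85² = 7225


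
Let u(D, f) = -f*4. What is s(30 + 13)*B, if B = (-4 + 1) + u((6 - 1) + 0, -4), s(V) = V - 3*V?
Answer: -1118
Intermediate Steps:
u(D, f) = -4*f
s(V) = -2*V
B = 13 (B = (-4 + 1) - 4*(-4) = -3 + 16 = 13)
s(30 + 13)*B = -2*(30 + 13)*13 = -2*43*13 = -86*13 = -1118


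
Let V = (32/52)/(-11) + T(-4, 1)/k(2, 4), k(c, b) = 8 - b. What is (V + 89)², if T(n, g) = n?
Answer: 158155776/20449 ≈ 7734.2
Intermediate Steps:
V = -151/143 (V = (32/52)/(-11) - 4/(8 - 1*4) = (32*(1/52))*(-1/11) - 4/(8 - 4) = (8/13)*(-1/11) - 4/4 = -8/143 - 4*¼ = -8/143 - 1 = -151/143 ≈ -1.0559)
(V + 89)² = (-151/143 + 89)² = (12576/143)² = 158155776/20449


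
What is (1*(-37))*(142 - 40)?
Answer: -3774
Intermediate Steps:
(1*(-37))*(142 - 40) = -37*102 = -3774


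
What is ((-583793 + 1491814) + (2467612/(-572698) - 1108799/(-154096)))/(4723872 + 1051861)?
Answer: 5723823978070437/36407939833317776 ≈ 0.15721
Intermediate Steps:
((-583793 + 1491814) + (2467612/(-572698) - 1108799/(-154096)))/(4723872 + 1051861) = (908021 + (2467612*(-1/572698) - 1108799*(-1/154096)))/5775733 = (908021 + (-176258/40907 + 1108799/154096))*(1/5775733) = (908021 + 18196987925/6303605072)*(1/5775733) = (5723823978070437/6303605072)*(1/5775733) = 5723823978070437/36407939833317776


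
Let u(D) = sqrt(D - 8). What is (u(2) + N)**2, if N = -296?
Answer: (296 - I*sqrt(6))**2 ≈ 87610.0 - 1450.0*I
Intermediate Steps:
u(D) = sqrt(-8 + D)
(u(2) + N)**2 = (sqrt(-8 + 2) - 296)**2 = (sqrt(-6) - 296)**2 = (I*sqrt(6) - 296)**2 = (-296 + I*sqrt(6))**2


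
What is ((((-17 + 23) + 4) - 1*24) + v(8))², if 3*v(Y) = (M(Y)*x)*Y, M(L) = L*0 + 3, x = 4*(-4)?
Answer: 20164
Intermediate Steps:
x = -16
M(L) = 3 (M(L) = 0 + 3 = 3)
v(Y) = -16*Y (v(Y) = ((3*(-16))*Y)/3 = (-48*Y)/3 = -16*Y)
((((-17 + 23) + 4) - 1*24) + v(8))² = ((((-17 + 23) + 4) - 1*24) - 16*8)² = (((6 + 4) - 24) - 128)² = ((10 - 24) - 128)² = (-14 - 128)² = (-142)² = 20164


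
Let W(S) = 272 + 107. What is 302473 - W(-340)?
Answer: 302094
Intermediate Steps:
W(S) = 379
302473 - W(-340) = 302473 - 1*379 = 302473 - 379 = 302094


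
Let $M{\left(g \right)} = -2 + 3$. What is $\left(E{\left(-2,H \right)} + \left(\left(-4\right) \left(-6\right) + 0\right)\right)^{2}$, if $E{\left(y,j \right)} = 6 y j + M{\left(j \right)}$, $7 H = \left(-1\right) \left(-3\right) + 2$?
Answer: $\frac{13225}{49} \approx 269.9$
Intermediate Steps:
$M{\left(g \right)} = 1$
$H = \frac{5}{7}$ ($H = \frac{\left(-1\right) \left(-3\right) + 2}{7} = \frac{3 + 2}{7} = \frac{1}{7} \cdot 5 = \frac{5}{7} \approx 0.71429$)
$E{\left(y,j \right)} = 1 + 6 j y$ ($E{\left(y,j \right)} = 6 y j + 1 = 6 j y + 1 = 1 + 6 j y$)
$\left(E{\left(-2,H \right)} + \left(\left(-4\right) \left(-6\right) + 0\right)\right)^{2} = \left(\left(1 + 6 \cdot \frac{5}{7} \left(-2\right)\right) + \left(\left(-4\right) \left(-6\right) + 0\right)\right)^{2} = \left(\left(1 - \frac{60}{7}\right) + \left(24 + 0\right)\right)^{2} = \left(- \frac{53}{7} + 24\right)^{2} = \left(\frac{115}{7}\right)^{2} = \frac{13225}{49}$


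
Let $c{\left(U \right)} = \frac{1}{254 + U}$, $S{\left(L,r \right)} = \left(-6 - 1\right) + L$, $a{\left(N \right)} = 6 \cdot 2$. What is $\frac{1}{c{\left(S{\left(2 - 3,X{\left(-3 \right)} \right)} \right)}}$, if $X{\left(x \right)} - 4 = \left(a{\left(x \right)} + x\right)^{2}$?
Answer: $246$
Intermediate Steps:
$a{\left(N \right)} = 12$
$X{\left(x \right)} = 4 + \left(12 + x\right)^{2}$
$S{\left(L,r \right)} = -7 + L$
$\frac{1}{c{\left(S{\left(2 - 3,X{\left(-3 \right)} \right)} \right)}} = \frac{1}{\frac{1}{254 + \left(-7 + \left(2 - 3\right)\right)}} = \frac{1}{\frac{1}{254 - 8}} = \frac{1}{\frac{1}{246}} = 246$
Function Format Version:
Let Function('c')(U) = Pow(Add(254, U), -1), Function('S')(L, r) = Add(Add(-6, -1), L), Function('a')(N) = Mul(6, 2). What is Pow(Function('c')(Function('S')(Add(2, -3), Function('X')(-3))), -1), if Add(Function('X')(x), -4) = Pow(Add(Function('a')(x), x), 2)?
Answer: 246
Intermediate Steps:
Function('a')(N) = 12
Function('X')(x) = Add(4, Pow(Add(12, x), 2))
Function('S')(L, r) = Add(-7, L)
Pow(Function('c')(Function('S')(Add(2, -3), Function('X')(-3))), -1) = Pow(Pow(Add(254, Add(-7, Add(2, -3))), -1), -1) = Pow(Pow(Add(254, Add(-7, -1)), -1), -1) = Pow(Pow(Add(254, -8), -1), -1) = Pow(Pow(246, -1), -1) = Pow(Rational(1, 246), -1) = 246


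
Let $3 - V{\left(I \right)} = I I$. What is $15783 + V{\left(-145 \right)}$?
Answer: $-5239$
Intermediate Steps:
$V{\left(I \right)} = 3 - I^{2}$ ($V{\left(I \right)} = 3 - I I = 3 - I^{2}$)
$15783 + V{\left(-145 \right)} = 15783 + \left(3 - \left(-145\right)^{2}\right) = 15783 + \left(3 - 21025\right) = 15783 - 21022 = -5239$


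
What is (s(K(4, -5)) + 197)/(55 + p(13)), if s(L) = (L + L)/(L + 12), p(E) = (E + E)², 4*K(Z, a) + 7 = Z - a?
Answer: 4927/18275 ≈ 0.26960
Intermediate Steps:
K(Z, a) = -7/4 - a/4 + Z/4 (K(Z, a) = -7/4 + (Z - a)/4 = -7/4 + (-a/4 + Z/4) = -7/4 - a/4 + Z/4)
p(E) = 4*E² (p(E) = (2*E)² = 4*E²)
s(L) = 2*L/(12 + L) (s(L) = (2*L)/(12 + L) = 2*L/(12 + L))
(s(K(4, -5)) + 197)/(55 + p(13)) = (2*(-7/4 - ¼*(-5) + (¼)*4)/(12 + (-7/4 - ¼*(-5) + (¼)*4)) + 197)/(55 + 4*13²) = (2*(-7/4 + 5/4 + 1)/(12 + (-7/4 + 5/4 + 1)) + 197)/(55 + 4*169) = (2*(½)/(12 + ½) + 197)/(55 + 676) = (2*(½)/(25/2) + 197)/731 = (2*(½)*(2/25) + 197)*(1/731) = (2/25 + 197)*(1/731) = (4927/25)*(1/731) = 4927/18275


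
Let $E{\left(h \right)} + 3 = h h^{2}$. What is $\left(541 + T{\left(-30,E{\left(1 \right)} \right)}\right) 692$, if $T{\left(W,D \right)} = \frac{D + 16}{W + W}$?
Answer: $\frac{5613158}{15} \approx 3.7421 \cdot 10^{5}$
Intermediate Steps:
$E{\left(h \right)} = -3 + h^{3}$ ($E{\left(h \right)} = -3 + h h^{2} = -3 + h^{3}$)
$T{\left(W,D \right)} = \frac{16 + D}{2 W}$
$\left(541 + T{\left(-30,E{\left(1 \right)} \right)}\right) 692 = \left(541 + \frac{16 - \left(3 - 1^{3}\right)}{2 \left(-30\right)}\right) 692 = \left(541 + \frac{1}{2} \left(- \frac{1}{30}\right) \left(16 + \left(-3 + 1\right)\right)\right) 692 = \left(541 + \frac{1}{2} \left(- \frac{1}{30}\right) \left(16 - 2\right)\right) 692 = \left(541 + \frac{1}{2} \left(- \frac{1}{30}\right) 14\right) 692 = \left(541 - \frac{7}{30}\right) 692 = \frac{16223}{30} \cdot 692 = \frac{5613158}{15}$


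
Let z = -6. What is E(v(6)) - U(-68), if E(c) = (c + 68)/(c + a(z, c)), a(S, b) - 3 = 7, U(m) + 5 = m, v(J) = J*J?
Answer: 1731/23 ≈ 75.261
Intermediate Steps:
v(J) = J**2
U(m) = -5 + m
a(S, b) = 10 (a(S, b) = 3 + 7 = 10)
E(c) = (68 + c)/(10 + c) (E(c) = (c + 68)/(c + 10) = (68 + c)/(10 + c))
E(v(6)) - U(-68) = (68 + 6**2)/(10 + 6**2) - (-5 - 68) = (68 + 36)/(10 + 36) - 1*(-73) = 104/46 + 73 = (1/46)*104 + 73 = 52/23 + 73 = 1731/23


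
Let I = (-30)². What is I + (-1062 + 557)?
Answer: 395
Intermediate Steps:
I = 900
I + (-1062 + 557) = 900 + (-1062 + 557) = 900 - 505 = 395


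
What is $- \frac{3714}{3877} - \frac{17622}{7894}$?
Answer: $- \frac{48819405}{15302519} \approx -3.1903$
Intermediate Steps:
$- \frac{3714}{3877} - \frac{17622}{7894} = \left(-3714\right) \frac{1}{3877} - \frac{8811}{3947} = - \frac{3714}{3877} - \frac{8811}{3947} = - \frac{48819405}{15302519}$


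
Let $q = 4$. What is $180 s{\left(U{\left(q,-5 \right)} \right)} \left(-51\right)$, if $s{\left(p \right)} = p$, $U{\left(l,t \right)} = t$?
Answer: $45900$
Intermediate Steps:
$180 s{\left(U{\left(q,-5 \right)} \right)} \left(-51\right) = 180 \left(-5\right) \left(-51\right) = \left(-900\right) \left(-51\right) = 45900$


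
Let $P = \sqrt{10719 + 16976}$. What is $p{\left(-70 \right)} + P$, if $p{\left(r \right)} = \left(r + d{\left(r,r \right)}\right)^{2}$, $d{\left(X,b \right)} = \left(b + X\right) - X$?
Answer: $19600 + \sqrt{27695} \approx 19766.0$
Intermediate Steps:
$d{\left(X,b \right)} = b$ ($d{\left(X,b \right)} = \left(X + b\right) - X = b$)
$P = \sqrt{27695} \approx 166.42$
$p{\left(r \right)} = 4 r^{2}$ ($p{\left(r \right)} = \left(r + r\right)^{2} = \left(2 r\right)^{2} = 4 r^{2}$)
$p{\left(-70 \right)} + P = 4 \left(-70\right)^{2} + \sqrt{27695} = 4 \cdot 4900 + \sqrt{27695} = 19600 + \sqrt{27695}$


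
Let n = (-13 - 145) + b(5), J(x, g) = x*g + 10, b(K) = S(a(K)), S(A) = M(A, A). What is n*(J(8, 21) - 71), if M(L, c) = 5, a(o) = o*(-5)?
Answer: -16371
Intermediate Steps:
a(o) = -5*o
S(A) = 5
b(K) = 5
J(x, g) = 10 + g*x (J(x, g) = g*x + 10 = 10 + g*x)
n = -153 (n = (-13 - 145) + 5 = -158 + 5 = -153)
n*(J(8, 21) - 71) = -153*((10 + 21*8) - 71) = -153*((10 + 168) - 71) = -153*(178 - 71) = -153*107 = -16371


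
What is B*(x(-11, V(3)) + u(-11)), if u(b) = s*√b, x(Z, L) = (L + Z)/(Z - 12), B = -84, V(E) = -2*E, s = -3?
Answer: -1428/23 + 252*I*√11 ≈ -62.087 + 835.79*I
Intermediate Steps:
x(Z, L) = (L + Z)/(-12 + Z)
u(b) = -3*√b
B*(x(-11, V(3)) + u(-11)) = -84*((-2*3 - 11)/(-12 - 11) - 3*I*√11) = -84*((-6 - 11)/(-23) - 3*I*√11) = -84*(-1/23*(-17) - 3*I*√11) = -84*(17/23 - 3*I*√11) = -1428/23 + 252*I*√11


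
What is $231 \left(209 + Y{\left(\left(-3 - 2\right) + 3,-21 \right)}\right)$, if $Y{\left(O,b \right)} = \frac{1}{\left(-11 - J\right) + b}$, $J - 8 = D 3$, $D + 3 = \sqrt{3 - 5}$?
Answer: $\frac{4296180}{89} + \frac{63 i \sqrt{2}}{89} \approx 48272.0 + 1.0011 i$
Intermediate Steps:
$D = -3 + i \sqrt{2}$ ($D = -3 + \sqrt{3 - 5} = -3 + \sqrt{-2} = -3 + i \sqrt{2} \approx -3.0 + 1.4142 i$)
$J = -1 + 3 i \sqrt{2}$ ($J = 8 + \left(-3 + i \sqrt{2}\right) 3 = 8 - \left(9 - 3 i \sqrt{2}\right) = -1 + 3 i \sqrt{2} \approx -1.0 + 4.2426 i$)
$Y{\left(O,b \right)} = \frac{1}{-10 + b - 3 i \sqrt{2}}$ ($Y{\left(O,b \right)} = \frac{1}{\left(-11 - \left(-1 + 3 i \sqrt{2}\right)\right) + b} = \frac{1}{\left(-11 + \left(1 - 3 i \sqrt{2}\right)\right) + b} = \frac{1}{\left(-10 - 3 i \sqrt{2}\right) + b} = \frac{1}{-10 + b - 3 i \sqrt{2}}$)
$231 \left(209 + Y{\left(\left(-3 - 2\right) + 3,-21 \right)}\right) = 231 \left(209 + \frac{1}{-10 - 21 - 3 i \sqrt{2}}\right) = 231 \left(209 + \frac{1}{-31 - 3 i \sqrt{2}}\right) = 48279 + \frac{231}{-31 - 3 i \sqrt{2}}$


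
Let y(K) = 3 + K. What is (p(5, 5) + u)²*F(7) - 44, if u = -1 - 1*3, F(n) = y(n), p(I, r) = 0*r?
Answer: 116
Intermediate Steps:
p(I, r) = 0
F(n) = 3 + n
u = -4 (u = -1 - 3 = -4)
(p(5, 5) + u)²*F(7) - 44 = (0 - 4)²*(3 + 7) - 44 = (-4)²*10 - 44 = 16*10 - 44 = 160 - 44 = 116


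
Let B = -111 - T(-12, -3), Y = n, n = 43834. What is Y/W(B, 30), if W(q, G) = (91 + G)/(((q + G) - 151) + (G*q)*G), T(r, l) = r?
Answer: -355932080/11 ≈ -3.2357e+7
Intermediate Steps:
Y = 43834
B = -99 (B = -111 - 1*(-12) = -111 + 12 = -99)
W(q, G) = (91 + G)/(-151 + G + q + q*G**2) (W(q, G) = (91 + G)/(((G + q) - 151) + q*G**2) = (91 + G)/((-151 + G + q) + q*G**2) = (91 + G)/(-151 + G + q + q*G**2))
Y/W(B, 30) = 43834/(((91 + 30)/(-151 + 30 - 99 - 99*30**2))) = 43834/((121/(-151 + 30 - 99 - 99*900))) = 43834/((121/(-151 + 30 - 99 - 89100))) = 43834/((121/(-89320))) = 43834/((-1/89320*121)) = 43834/(-11/8120) = 43834*(-8120/11) = -355932080/11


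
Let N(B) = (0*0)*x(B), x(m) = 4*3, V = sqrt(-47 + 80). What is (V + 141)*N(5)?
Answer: 0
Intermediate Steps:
V = sqrt(33) ≈ 5.7446
x(m) = 12
N(B) = 0 (N(B) = (0*0)*12 = 0*12 = 0)
(V + 141)*N(5) = (sqrt(33) + 141)*0 = (141 + sqrt(33))*0 = 0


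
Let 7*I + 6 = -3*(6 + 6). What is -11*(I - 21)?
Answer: 297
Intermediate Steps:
I = -6 (I = -6/7 + (-3*(6 + 6))/7 = -6/7 + (-3*12)/7 = -6/7 + (1/7)*(-36) = -6/7 - 36/7 = -6)
-11*(I - 21) = -11*(-6 - 21) = -11*(-27) = 297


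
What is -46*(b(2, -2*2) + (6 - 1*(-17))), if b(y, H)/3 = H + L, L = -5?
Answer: 184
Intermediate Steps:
b(y, H) = -15 + 3*H (b(y, H) = 3*(H - 5) = 3*(-5 + H) = -15 + 3*H)
-46*(b(2, -2*2) + (6 - 1*(-17))) = -46*((-15 + 3*(-2*2)) + (6 - 1*(-17))) = -46*((-15 + 3*(-4)) + (6 + 17)) = -46*((-15 - 12) + 23) = -46*(-27 + 23) = -46*(-4) = 184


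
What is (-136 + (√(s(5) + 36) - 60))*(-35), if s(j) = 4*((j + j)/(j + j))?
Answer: 6860 - 70*√10 ≈ 6638.6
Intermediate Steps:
s(j) = 4 (s(j) = 4*((2*j)/((2*j))) = 4*((2*j)*(1/(2*j))) = 4*1 = 4)
(-136 + (√(s(5) + 36) - 60))*(-35) = (-136 + (√(4 + 36) - 60))*(-35) = (-136 + (√40 - 60))*(-35) = (-136 + (2*√10 - 60))*(-35) = (-136 + (-60 + 2*√10))*(-35) = (-196 + 2*√10)*(-35) = 6860 - 70*√10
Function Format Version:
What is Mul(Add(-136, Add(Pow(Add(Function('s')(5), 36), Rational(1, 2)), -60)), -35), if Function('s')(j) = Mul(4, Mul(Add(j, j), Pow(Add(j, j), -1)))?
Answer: Add(6860, Mul(-70, Pow(10, Rational(1, 2)))) ≈ 6638.6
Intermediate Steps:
Function('s')(j) = 4 (Function('s')(j) = Mul(4, Mul(Mul(2, j), Pow(Mul(2, j), -1))) = Mul(4, Mul(Mul(2, j), Mul(Rational(1, 2), Pow(j, -1)))) = Mul(4, 1) = 4)
Mul(Add(-136, Add(Pow(Add(Function('s')(5), 36), Rational(1, 2)), -60)), -35) = Mul(Add(-136, Add(Pow(Add(4, 36), Rational(1, 2)), -60)), -35) = Mul(Add(-136, Add(Pow(40, Rational(1, 2)), -60)), -35) = Mul(Add(-136, Add(Mul(2, Pow(10, Rational(1, 2))), -60)), -35) = Mul(Add(-136, Add(-60, Mul(2, Pow(10, Rational(1, 2))))), -35) = Mul(Add(-196, Mul(2, Pow(10, Rational(1, 2)))), -35) = Add(6860, Mul(-70, Pow(10, Rational(1, 2))))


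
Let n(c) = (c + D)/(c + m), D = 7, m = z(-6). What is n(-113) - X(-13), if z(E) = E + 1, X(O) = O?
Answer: 820/59 ≈ 13.898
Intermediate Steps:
z(E) = 1 + E
m = -5 (m = 1 - 6 = -5)
n(c) = (7 + c)/(-5 + c) (n(c) = (c + 7)/(c - 5) = (7 + c)/(-5 + c))
n(-113) - X(-13) = (7 - 113)/(-5 - 113) - 1*(-13) = -106/(-118) + 13 = -1/118*(-106) + 13 = 53/59 + 13 = 820/59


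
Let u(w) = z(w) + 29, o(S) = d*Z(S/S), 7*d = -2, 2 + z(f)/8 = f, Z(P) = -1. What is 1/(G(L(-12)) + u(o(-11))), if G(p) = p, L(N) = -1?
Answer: 7/100 ≈ 0.070000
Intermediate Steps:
z(f) = -16 + 8*f
d = -2/7 (d = (⅐)*(-2) = -2/7 ≈ -0.28571)
o(S) = 2/7 (o(S) = -2/7*(-1) = 2/7)
u(w) = 13 + 8*w (u(w) = (-16 + 8*w) + 29 = 13 + 8*w)
1/(G(L(-12)) + u(o(-11))) = 1/(-1 + (13 + 8*(2/7))) = 1/(-1 + (13 + 16/7)) = 1/(-1 + 107/7) = 1/(100/7) = 7/100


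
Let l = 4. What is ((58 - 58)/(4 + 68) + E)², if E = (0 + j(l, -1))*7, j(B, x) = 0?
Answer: 0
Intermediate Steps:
E = 0 (E = (0 + 0)*7 = 0*7 = 0)
((58 - 58)/(4 + 68) + E)² = ((58 - 58)/(4 + 68) + 0)² = (0/72 + 0)² = (0*(1/72) + 0)² = (0 + 0)² = 0² = 0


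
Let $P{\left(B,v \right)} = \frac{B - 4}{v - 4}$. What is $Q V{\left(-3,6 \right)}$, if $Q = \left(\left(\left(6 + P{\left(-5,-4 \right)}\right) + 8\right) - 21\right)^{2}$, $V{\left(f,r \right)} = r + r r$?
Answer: $\frac{46389}{32} \approx 1449.7$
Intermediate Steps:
$P{\left(B,v \right)} = \frac{-4 + B}{-4 + v}$
$V{\left(f,r \right)} = r + r^{2}$
$Q = \frac{2209}{64}$ ($Q = \left(\left(\left(6 + \frac{-4 - 5}{-4 - 4}\right) + 8\right) - 21\right)^{2} = \left(\left(\left(6 + \frac{1}{-8} \left(-9\right)\right) + 8\right) - 21\right)^{2} = \left(\left(\left(6 - - \frac{9}{8}\right) + 8\right) - 21\right)^{2} = \left(\left(\left(6 + \frac{9}{8}\right) + 8\right) - 21\right)^{2} = \left(\left(\frac{57}{8} + 8\right) - 21\right)^{2} = \left(\frac{121}{8} - 21\right)^{2} = \left(- \frac{47}{8}\right)^{2} = \frac{2209}{64} \approx 34.516$)
$Q V{\left(-3,6 \right)} = \frac{2209 \cdot 6 \left(1 + 6\right)}{64} = \frac{2209 \cdot 6 \cdot 7}{64} = \frac{2209}{64} \cdot 42 = \frac{46389}{32}$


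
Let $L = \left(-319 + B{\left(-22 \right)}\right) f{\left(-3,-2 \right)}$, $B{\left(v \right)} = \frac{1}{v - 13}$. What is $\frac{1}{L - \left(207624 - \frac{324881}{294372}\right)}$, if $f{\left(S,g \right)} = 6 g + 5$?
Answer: $- \frac{1471860}{302304878483} \approx -4.8688 \cdot 10^{-6}$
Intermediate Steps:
$f{\left(S,g \right)} = 5 + 6 g$
$B{\left(v \right)} = \frac{1}{-13 + v}$
$L = \frac{11166}{5}$ ($L = \left(-319 + \frac{1}{-13 - 22}\right) \left(5 + 6 \left(-2\right)\right) = \left(-319 + \frac{1}{-35}\right) \left(5 - 12\right) = \left(-319 - \frac{1}{35}\right) \left(-7\right) = \left(- \frac{11166}{35}\right) \left(-7\right) = \frac{11166}{5} \approx 2233.2$)
$\frac{1}{L - \left(207624 - \frac{324881}{294372}\right)} = \frac{1}{\frac{11166}{5} - \left(207624 - \frac{324881}{294372}\right)} = \frac{1}{\frac{11166}{5} - \frac{61118367247}{294372}} = \frac{1}{- \frac{302304878483}{1471860}} = - \frac{1471860}{302304878483}$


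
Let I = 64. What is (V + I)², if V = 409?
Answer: 223729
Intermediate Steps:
(V + I)² = (409 + 64)² = 473² = 223729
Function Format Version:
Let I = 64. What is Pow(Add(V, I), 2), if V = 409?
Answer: 223729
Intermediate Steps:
Pow(Add(V, I), 2) = Pow(Add(409, 64), 2) = Pow(473, 2) = 223729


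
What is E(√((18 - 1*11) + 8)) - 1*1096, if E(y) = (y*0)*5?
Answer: -1096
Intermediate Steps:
E(y) = 0 (E(y) = 0*5 = 0)
E(√((18 - 1*11) + 8)) - 1*1096 = 0 - 1*1096 = 0 - 1096 = -1096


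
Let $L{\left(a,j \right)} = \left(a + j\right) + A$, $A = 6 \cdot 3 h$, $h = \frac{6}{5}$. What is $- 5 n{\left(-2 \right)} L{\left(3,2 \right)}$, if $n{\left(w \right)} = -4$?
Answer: $532$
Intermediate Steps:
$h = \frac{6}{5}$ ($h = 6 \cdot \frac{1}{5} = \frac{6}{5} \approx 1.2$)
$A = \frac{108}{5}$ ($A = 6 \cdot 3 \cdot \frac{6}{5} = 18 \cdot \frac{6}{5} = \frac{108}{5} \approx 21.6$)
$L{\left(a,j \right)} = \frac{108}{5} + a + j$ ($L{\left(a,j \right)} = \left(a + j\right) + \frac{108}{5} = \frac{108}{5} + a + j$)
$- 5 n{\left(-2 \right)} L{\left(3,2 \right)} = \left(-5\right) \left(-4\right) \left(\frac{108}{5} + 3 + 2\right) = 20 \cdot \frac{133}{5} = 532$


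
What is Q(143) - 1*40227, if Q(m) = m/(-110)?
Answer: -402283/10 ≈ -40228.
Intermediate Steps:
Q(m) = -m/110 (Q(m) = m*(-1/110) = -m/110)
Q(143) - 1*40227 = -1/110*143 - 1*40227 = -13/10 - 40227 = -402283/10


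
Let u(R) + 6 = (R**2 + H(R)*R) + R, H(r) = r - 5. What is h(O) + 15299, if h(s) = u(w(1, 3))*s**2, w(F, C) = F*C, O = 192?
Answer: 15299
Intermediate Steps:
H(r) = -5 + r
w(F, C) = C*F
u(R) = -6 + R + R**2 + R*(-5 + R) (u(R) = -6 + ((R**2 + (-5 + R)*R) + R) = -6 + ((R**2 + R*(-5 + R)) + R) = -6 + (R + R**2 + R*(-5 + R)) = -6 + R + R**2 + R*(-5 + R))
h(s) = 0 (h(s) = (-6 - 12 + 2*(3*1)**2)*s**2 = (-6 - 4*3 + 2*3**2)*s**2 = (-6 - 12 + 2*9)*s**2 = (-6 - 12 + 18)*s**2 = 0*s**2 = 0)
h(O) + 15299 = 0 + 15299 = 15299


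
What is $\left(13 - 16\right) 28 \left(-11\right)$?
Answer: $924$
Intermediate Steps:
$\left(13 - 16\right) 28 \left(-11\right) = \left(-3\right) 28 \left(-11\right) = \left(-84\right) \left(-11\right) = 924$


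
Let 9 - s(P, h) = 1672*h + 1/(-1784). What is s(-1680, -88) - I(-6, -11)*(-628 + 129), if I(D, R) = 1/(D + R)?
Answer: 4461723361/30328 ≈ 1.4712e+5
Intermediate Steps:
s(P, h) = 16057/1784 - 1672*h (s(P, h) = 9 - (1672*h + 1/(-1784)) = 9 - (1672*h - 1/1784) = 9 - (-1/1784 + 1672*h) = 9 + (1/1784 - 1672*h) = 16057/1784 - 1672*h)
s(-1680, -88) - I(-6, -11)*(-628 + 129) = (16057/1784 - 1672*(-88)) - (-628 + 129)/(-6 - 11) = (16057/1784 + 147136) - (-499)/(-17) = 262506681/1784 - (-1)*(-499)/17 = 262506681/1784 - 1*499/17 = 262506681/1784 - 499/17 = 4461723361/30328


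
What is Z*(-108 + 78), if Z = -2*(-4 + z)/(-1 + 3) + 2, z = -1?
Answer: -210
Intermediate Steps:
Z = 7 (Z = -2*(-4 - 1)/(-1 + 3) + 2 = -(-10)/2 + 2 = -2*(-5/2) + 2 = 5 + 2 = 7)
Z*(-108 + 78) = 7*(-108 + 78) = 7*(-30) = -210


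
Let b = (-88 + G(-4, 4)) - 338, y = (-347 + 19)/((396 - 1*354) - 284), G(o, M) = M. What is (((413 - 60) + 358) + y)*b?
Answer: -36374290/121 ≈ -3.0061e+5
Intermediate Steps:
y = 164/121 (y = -328/((396 - 354) - 284) = -328/(42 - 284) = -328/(-242) = -328*(-1/242) = 164/121 ≈ 1.3554)
b = -422 (b = (-88 + 4) - 338 = -84 - 338 = -422)
(((413 - 60) + 358) + y)*b = (((413 - 60) + 358) + 164/121)*(-422) = ((353 + 358) + 164/121)*(-422) = (711 + 164/121)*(-422) = (86195/121)*(-422) = -36374290/121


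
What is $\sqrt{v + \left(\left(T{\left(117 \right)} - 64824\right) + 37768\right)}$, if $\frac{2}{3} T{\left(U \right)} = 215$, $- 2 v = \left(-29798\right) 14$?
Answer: $\frac{\sqrt{727410}}{2} \approx 426.44$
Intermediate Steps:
$v = 208586$ ($v = - \frac{\left(-29798\right) 14}{2} = \left(- \frac{1}{2}\right) \left(-417172\right) = 208586$)
$T{\left(U \right)} = \frac{645}{2}$ ($T{\left(U \right)} = \frac{3}{2} \cdot 215 = \frac{645}{2}$)
$\sqrt{v + \left(\left(T{\left(117 \right)} - 64824\right) + 37768\right)} = \sqrt{208586 + \left(\left(\frac{645}{2} - 64824\right) + 37768\right)} = \sqrt{208586 + \left(- \frac{129003}{2} + 37768\right)} = \sqrt{208586 - \frac{53467}{2}} = \sqrt{\frac{363705}{2}} = \frac{\sqrt{727410}}{2}$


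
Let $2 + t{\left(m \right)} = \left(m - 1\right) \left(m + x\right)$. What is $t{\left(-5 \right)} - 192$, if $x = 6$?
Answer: $-200$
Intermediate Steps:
$t{\left(m \right)} = -2 + \left(-1 + m\right) \left(6 + m\right)$ ($t{\left(m \right)} = -2 + \left(m - 1\right) \left(m + 6\right) = -2 + \left(-1 + m\right) \left(6 + m\right)$)
$t{\left(-5 \right)} - 192 = \left(-8 + \left(-5\right)^{2} + 5 \left(-5\right)\right) - 192 = \left(-8 + 25 - 25\right) - 192 = -8 - 192 = -200$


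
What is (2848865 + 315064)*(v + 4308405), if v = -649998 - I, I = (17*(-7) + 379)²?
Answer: 11361058400703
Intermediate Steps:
I = 67600 (I = (-119 + 379)² = 260² = 67600)
v = -717598 (v = -649998 - 1*67600 = -649998 - 67600 = -717598)
(2848865 + 315064)*(v + 4308405) = (2848865 + 315064)*(-717598 + 4308405) = 3163929*3590807 = 11361058400703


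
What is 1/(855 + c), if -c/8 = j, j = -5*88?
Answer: 1/4375 ≈ 0.00022857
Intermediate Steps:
j = -440
c = 3520 (c = -8*(-440) = 3520)
1/(855 + c) = 1/(855 + 3520) = 1/4375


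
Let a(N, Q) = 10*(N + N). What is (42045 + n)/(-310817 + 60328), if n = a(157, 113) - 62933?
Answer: 17748/250489 ≈ 0.070853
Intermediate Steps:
a(N, Q) = 20*N (a(N, Q) = 10*(2*N) = 20*N)
n = -59793 (n = 20*157 - 62933 = 3140 - 62933 = -59793)
(42045 + n)/(-310817 + 60328) = (42045 - 59793)/(-310817 + 60328) = -17748/(-250489) = -17748*(-1/250489) = 17748/250489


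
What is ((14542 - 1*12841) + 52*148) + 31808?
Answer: 41205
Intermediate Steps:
((14542 - 1*12841) + 52*148) + 31808 = ((14542 - 12841) + 7696) + 31808 = (1701 + 7696) + 31808 = 9397 + 31808 = 41205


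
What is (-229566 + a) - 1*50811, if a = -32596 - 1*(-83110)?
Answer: -229863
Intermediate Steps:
a = 50514 (a = -32596 + 83110 = 50514)
(-229566 + a) - 1*50811 = (-229566 + 50514) - 1*50811 = -179052 - 50811 = -229863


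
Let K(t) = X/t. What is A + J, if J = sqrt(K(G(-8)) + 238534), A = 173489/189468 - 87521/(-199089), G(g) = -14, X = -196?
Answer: 33217791/24510068 + 2*sqrt(59637) ≈ 489.77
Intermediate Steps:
A = 33217791/24510068 (A = 173489*(1/189468) - 87521*(-1/199089) = 9131/9972 + 87521/199089 = 33217791/24510068 ≈ 1.3553)
K(t) = -196/t
J = 2*sqrt(59637) (J = sqrt(-196/(-14) + 238534) = sqrt(-196*(-1/14) + 238534) = sqrt(14 + 238534) = sqrt(238548) = 2*sqrt(59637) ≈ 488.41)
A + J = 33217791/24510068 + 2*sqrt(59637)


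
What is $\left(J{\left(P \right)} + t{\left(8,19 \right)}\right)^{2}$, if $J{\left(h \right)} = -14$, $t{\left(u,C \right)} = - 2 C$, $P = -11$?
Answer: $2704$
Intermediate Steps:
$\left(J{\left(P \right)} + t{\left(8,19 \right)}\right)^{2} = \left(-14 - 38\right)^{2} = \left(-52\right)^{2} = 2704$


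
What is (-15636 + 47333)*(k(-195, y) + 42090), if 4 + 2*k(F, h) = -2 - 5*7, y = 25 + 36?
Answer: 2666953883/2 ≈ 1.3335e+9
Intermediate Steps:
y = 61
k(F, h) = -41/2 (k(F, h) = -2 + (-2 - 5*7)/2 = -2 + (-2 - 35)/2 = -2 + (½)*(-37) = -2 - 37/2 = -41/2)
(-15636 + 47333)*(k(-195, y) + 42090) = (-15636 + 47333)*(-41/2 + 42090) = 31697*(84139/2) = 2666953883/2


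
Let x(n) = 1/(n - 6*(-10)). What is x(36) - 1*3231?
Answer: -310175/96 ≈ -3231.0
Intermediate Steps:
x(n) = 1/(60 + n) (x(n) = 1/(n + 60) = 1/(60 + n))
x(36) - 1*3231 = 1/(60 + 36) - 1*3231 = 1/96 - 3231 = -310175/96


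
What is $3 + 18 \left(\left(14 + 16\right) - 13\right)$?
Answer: $309$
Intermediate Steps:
$3 + 18 \left(\left(14 + 16\right) - 13\right) = 3 + 18 \left(30 - 13\right) = 3 + 18 \cdot 17 = 3 + 306 = 309$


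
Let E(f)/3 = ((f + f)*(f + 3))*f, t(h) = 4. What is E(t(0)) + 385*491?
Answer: 189707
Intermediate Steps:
E(f) = 6*f**2*(3 + f) (E(f) = 3*(((f + f)*(f + 3))*f) = 3*(((2*f)*(3 + f))*f) = 3*((2*f*(3 + f))*f) = 3*(2*f**2*(3 + f)) = 6*f**2*(3 + f))
E(t(0)) + 385*491 = 6*4**2*(3 + 4) + 385*491 = 6*16*7 + 189035 = 672 + 189035 = 189707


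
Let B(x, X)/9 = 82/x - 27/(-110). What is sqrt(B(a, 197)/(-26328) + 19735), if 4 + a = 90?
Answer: sqrt(2125360718980321735)/10377620 ≈ 140.48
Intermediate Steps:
a = 86 (a = -4 + 90 = 86)
B(x, X) = 243/110 + 738/x (B(x, X) = 9*(82/x - 27/(-110)) = 9*(82/x - 27*(-1/110)) = 9*(82/x + 27/110) = 9*(27/110 + 82/x) = 243/110 + 738/x)
sqrt(B(a, 197)/(-26328) + 19735) = sqrt((243/110 + 738/86)/(-26328) + 19735) = sqrt((243/110 + 738*(1/86))*(-1/26328) + 19735) = sqrt((243/110 + 369/43)*(-1/26328) + 19735) = sqrt((51039/4730)*(-1/26328) + 19735) = sqrt(-17013/41510480 + 19735) = sqrt(819209305787/41510480) = sqrt(2125360718980321735)/10377620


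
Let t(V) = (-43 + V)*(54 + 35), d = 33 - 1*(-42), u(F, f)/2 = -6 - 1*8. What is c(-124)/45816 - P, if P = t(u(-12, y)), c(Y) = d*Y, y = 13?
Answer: 24125167/3818 ≈ 6318.8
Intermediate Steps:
u(F, f) = -28 (u(F, f) = 2*(-6 - 1*8) = 2*(-6 - 8) = 2*(-14) = -28)
d = 75 (d = 33 + 42 = 75)
c(Y) = 75*Y
t(V) = -3827 + 89*V (t(V) = (-43 + V)*89 = -3827 + 89*V)
P = -6319 (P = -3827 + 89*(-28) = -3827 - 2492 = -6319)
c(-124)/45816 - P = (75*(-124))/45816 - 1*(-6319) = -9300*1/45816 + 6319 = -775/3818 + 6319 = 24125167/3818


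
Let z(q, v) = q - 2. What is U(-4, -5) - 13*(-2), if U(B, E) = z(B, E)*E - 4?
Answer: 52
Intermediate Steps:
z(q, v) = -2 + q
U(B, E) = -4 + E*(-2 + B) (U(B, E) = (-2 + B)*E - 4 = E*(-2 + B) - 4 = -4 + E*(-2 + B))
U(-4, -5) - 13*(-2) = (-4 - 5*(-2 - 4)) - 13*(-2) = (-4 - 5*(-6)) + 26 = (-4 + 30) + 26 = 26 + 26 = 52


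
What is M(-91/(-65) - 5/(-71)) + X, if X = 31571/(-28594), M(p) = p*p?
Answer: 3812672221/3603558850 ≈ 1.0580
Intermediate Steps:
M(p) = p²
X = -31571/28594 (X = 31571*(-1/28594) = -31571/28594 ≈ -1.1041)
M(-91/(-65) - 5/(-71)) + X = (-91/(-65) - 5/(-71))² - 31571/28594 = (-91*(-1/65) - 5*(-1/71))² - 31571/28594 = (7/5 + 5/71)² - 31571/28594 = (522/355)² - 31571/28594 = 272484/126025 - 31571/28594 = 3812672221/3603558850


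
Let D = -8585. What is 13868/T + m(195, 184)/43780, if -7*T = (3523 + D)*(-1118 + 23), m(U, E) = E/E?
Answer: -424444439/24266772420 ≈ -0.017491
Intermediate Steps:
m(U, E) = 1
T = -5542890/7 (T = -(3523 - 8585)*(-1118 + 23)/7 = -(-5062)*(-1095)/7 = -⅐*5542890 = -5542890/7 ≈ -7.9184e+5)
13868/T + m(195, 184)/43780 = 13868/(-5542890/7) + 1/43780 = 13868*(-7/5542890) + 1*(1/43780) = -48538/2771445 + 1/43780 = -424444439/24266772420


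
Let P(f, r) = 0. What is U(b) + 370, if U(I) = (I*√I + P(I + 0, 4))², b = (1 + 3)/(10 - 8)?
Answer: 378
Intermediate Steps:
b = 2 (b = 4/2 = 4*(½) = 2)
U(I) = I³ (U(I) = (I*√I + 0)² = (I^(3/2) + 0)² = (I^(3/2))² = I³)
U(b) + 370 = 2³ + 370 = 8 + 370 = 378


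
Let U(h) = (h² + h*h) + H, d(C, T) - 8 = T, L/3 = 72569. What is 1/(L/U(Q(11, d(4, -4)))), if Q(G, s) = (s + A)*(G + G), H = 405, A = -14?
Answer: 97205/217707 ≈ 0.44649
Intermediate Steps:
L = 217707 (L = 3*72569 = 217707)
d(C, T) = 8 + T
Q(G, s) = 2*G*(-14 + s) (Q(G, s) = (s - 14)*(G + G) = (-14 + s)*(2*G) = 2*G*(-14 + s))
U(h) = 405 + 2*h² (U(h) = (h² + h*h) + 405 = (h² + h²) + 405 = 2*h² + 405 = 405 + 2*h²)
1/(L/U(Q(11, d(4, -4)))) = 1/(217707/(405 + 2*(2*11*(-14 + (8 - 4)))²)) = 1/(217707/(405 + 2*(2*11*(-14 + 4))²)) = 1/(217707/(405 + 2*(2*11*(-10))²)) = 1/(217707/(405 + 2*(-220)²)) = 1/(217707/(405 + 2*48400)) = 1/(217707/(405 + 96800)) = 1/(217707/97205) = 97205/217707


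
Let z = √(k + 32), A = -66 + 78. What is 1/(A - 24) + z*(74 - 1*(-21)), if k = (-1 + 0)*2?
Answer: -1/12 + 95*√30 ≈ 520.25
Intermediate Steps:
A = 12
k = -2 (k = -1*2 = -2)
z = √30 (z = √(-2 + 32) = √30 ≈ 5.4772)
1/(A - 24) + z*(74 - 1*(-21)) = 1/(12 - 24) + √30*(74 - 1*(-21)) = 1/(-12) + √30*(74 + 21) = -1/12 + √30*95 = -1/12 + 95*√30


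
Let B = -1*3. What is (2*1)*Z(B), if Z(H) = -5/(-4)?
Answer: 5/2 ≈ 2.5000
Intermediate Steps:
B = -3
Z(H) = 5/4 (Z(H) = -5*(-¼) = 5/4)
(2*1)*Z(B) = (2*1)*(5/4) = 2*(5/4) = 5/2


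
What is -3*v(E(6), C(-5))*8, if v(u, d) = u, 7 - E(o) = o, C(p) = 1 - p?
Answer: -24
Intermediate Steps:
E(o) = 7 - o
-3*v(E(6), C(-5))*8 = -3*(7 - 1*6)*8 = -3*(7 - 6)*8 = -3*1*8 = -3*8 = -24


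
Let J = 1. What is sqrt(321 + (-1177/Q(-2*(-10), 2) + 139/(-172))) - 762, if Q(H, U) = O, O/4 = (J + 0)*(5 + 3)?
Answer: -762 + sqrt(33537678)/344 ≈ -745.17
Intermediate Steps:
O = 32 (O = 4*((1 + 0)*(5 + 3)) = 4*(1*8) = 4*8 = 32)
Q(H, U) = 32
sqrt(321 + (-1177/Q(-2*(-10), 2) + 139/(-172))) - 762 = sqrt(321 + (-1177/32 + 139/(-172))) - 762 = sqrt(321 + (-1177*1/32 + 139*(-1/172))) - 762 = sqrt(321 + (-1177/32 - 139/172)) - 762 = sqrt(321 - 51723/1376) - 762 = sqrt(389973/1376) - 762 = sqrt(33537678)/344 - 762 = -762 + sqrt(33537678)/344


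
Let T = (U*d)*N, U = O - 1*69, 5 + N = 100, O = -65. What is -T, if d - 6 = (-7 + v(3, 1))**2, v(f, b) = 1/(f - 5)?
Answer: 1584885/2 ≈ 7.9244e+5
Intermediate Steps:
v(f, b) = 1/(-5 + f)
N = 95 (N = -5 + 100 = 95)
d = 249/4 (d = 6 + (-7 + 1/(-5 + 3))**2 = 6 + (-7 + 1/(-2))**2 = 6 + (-7 - 1/2)**2 = 6 + (-15/2)**2 = 6 + 225/4 = 249/4 ≈ 62.250)
U = -134 (U = -65 - 1*69 = -65 - 69 = -134)
T = -1584885/2 (T = -134*249/4*95 = -16683/2*95 = -1584885/2 ≈ -7.9244e+5)
-T = -1*(-1584885/2) = 1584885/2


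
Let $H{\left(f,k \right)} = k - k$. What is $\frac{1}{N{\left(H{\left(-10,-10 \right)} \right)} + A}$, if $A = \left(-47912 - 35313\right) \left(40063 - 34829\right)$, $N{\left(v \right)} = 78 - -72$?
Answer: $- \frac{1}{435599500} \approx -2.2957 \cdot 10^{-9}$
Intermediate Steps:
$H{\left(f,k \right)} = 0$
$N{\left(v \right)} = 150$ ($N{\left(v \right)} = 78 + 72 = 150$)
$A = -435599650$ ($A = \left(-83225\right) 5234 = -435599650$)
$\frac{1}{N{\left(H{\left(-10,-10 \right)} \right)} + A} = \frac{1}{150 - 435599650} = \frac{1}{-435599500} = - \frac{1}{435599500}$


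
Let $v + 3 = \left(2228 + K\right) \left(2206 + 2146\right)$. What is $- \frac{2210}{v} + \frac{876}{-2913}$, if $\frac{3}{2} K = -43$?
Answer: $- \frac{8391067934}{27881766877} \approx -0.30095$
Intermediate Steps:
$K = - \frac{86}{3}$ ($K = \frac{2}{3} \left(-43\right) = - \frac{86}{3} \approx -28.667$)
$v = \frac{28714487}{3}$ ($v = -3 + \left(2228 - \frac{86}{3}\right) \left(2206 + 2146\right) = -3 + \frac{6598}{3} \cdot 4352 = -3 + \frac{28714496}{3} = \frac{28714487}{3} \approx 9.5715 \cdot 10^{6}$)
$- \frac{2210}{v} + \frac{876}{-2913} = - \frac{2210}{\frac{28714487}{3}} + \frac{876}{-2913} = \left(-2210\right) \frac{3}{28714487} + 876 \left(- \frac{1}{2913}\right) = - \frac{6630}{28714487} - \frac{292}{971} = - \frac{8391067934}{27881766877}$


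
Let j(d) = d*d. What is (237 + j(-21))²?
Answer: 459684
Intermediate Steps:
j(d) = d²
(237 + j(-21))² = (237 + (-21)²)² = (237 + 441)² = 678² = 459684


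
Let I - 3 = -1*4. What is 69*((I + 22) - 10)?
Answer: 759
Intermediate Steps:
I = -1 (I = 3 - 1*4 = 3 - 4 = -1)
69*((I + 22) - 10) = 69*((-1 + 22) - 10) = 69*(21 - 10) = 69*11 = 759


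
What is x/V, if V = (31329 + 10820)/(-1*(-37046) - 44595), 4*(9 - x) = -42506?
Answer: -160574779/84298 ≈ -1904.8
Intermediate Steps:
x = 21271/2 (x = 9 - ¼*(-42506) = 9 + 21253/2 = 21271/2 ≈ 10636.)
V = -42149/7549 (V = 42149/(37046 - 44595) = 42149/(-7549) = 42149*(-1/7549) = -42149/7549 ≈ -5.5834)
x/V = 21271/(2*(-42149/7549)) = (21271/2)*(-7549/42149) = -160574779/84298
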